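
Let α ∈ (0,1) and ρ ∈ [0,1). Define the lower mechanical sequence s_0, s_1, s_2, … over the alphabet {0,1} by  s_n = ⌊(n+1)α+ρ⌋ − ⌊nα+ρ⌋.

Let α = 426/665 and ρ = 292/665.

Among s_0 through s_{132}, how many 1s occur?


#1s = Σ_{n=0}^{132} s_n = Σ_{n=0}^{132} (⌊(n+1)α+ρ⌋ − ⌊nα+ρ⌋)
the sum telescopes: every ⌊nα+ρ⌋ with 0 < n < 133 appears once with + and once with −, leaving ⌊133α+ρ⌋ − ⌊0·α+ρ⌋
133α + ρ = (133·426 + 292) / 665 = 56950/665
ρ = 292/665
⌊56950/665⌋ = 85,  ⌊292/665⌋ = 0
#1s = 85 − 0 = 85

85


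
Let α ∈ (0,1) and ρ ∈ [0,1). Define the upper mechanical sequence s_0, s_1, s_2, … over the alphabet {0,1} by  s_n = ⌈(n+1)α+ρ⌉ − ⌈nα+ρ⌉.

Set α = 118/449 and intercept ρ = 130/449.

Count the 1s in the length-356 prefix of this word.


#1s = Σ_{n=0}^{355} s_n = Σ_{n=0}^{355} (⌈(n+1)α+ρ⌉ − ⌈nα+ρ⌉)
the sum telescopes: every ⌈nα+ρ⌉ with 0 < n < 356 appears once with + and once with −, leaving ⌈356α+ρ⌉ − ⌈0·α+ρ⌉
356α + ρ = (356·118 + 130) / 449 = 42138/449
ρ = 130/449
⌈42138/449⌉ = 94,  ⌈130/449⌉ = 1
#1s = 94 − 1 = 93

93


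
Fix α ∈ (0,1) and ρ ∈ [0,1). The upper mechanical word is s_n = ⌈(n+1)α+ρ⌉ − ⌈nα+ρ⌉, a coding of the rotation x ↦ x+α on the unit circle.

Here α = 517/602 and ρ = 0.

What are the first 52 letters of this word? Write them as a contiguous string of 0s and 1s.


1111111011111101111110111111011111101111110111111011

n=0: ⌈(1·517)/602⌉ − ⌈(0·517)/602⌉ = ⌈517/602⌉ − ⌈0/602⌉ = 1 − 0 = 1
n=1: ⌈(2·517)/602⌉ − ⌈(1·517)/602⌉ = ⌈1034/602⌉ − ⌈517/602⌉ = 2 − 1 = 1
n=2: ⌈(3·517)/602⌉ − ⌈(2·517)/602⌉ = ⌈1551/602⌉ − ⌈1034/602⌉ = 3 − 2 = 1
n=3: ⌈(4·517)/602⌉ − ⌈(3·517)/602⌉ = ⌈2068/602⌉ − ⌈1551/602⌉ = 4 − 3 = 1
n=4: ⌈(5·517)/602⌉ − ⌈(4·517)/602⌉ = ⌈2585/602⌉ − ⌈2068/602⌉ = 5 − 4 = 1
n=5: ⌈(6·517)/602⌉ − ⌈(5·517)/602⌉ = ⌈3102/602⌉ − ⌈2585/602⌉ = 6 − 5 = 1
n=6: ⌈(7·517)/602⌉ − ⌈(6·517)/602⌉ = ⌈3619/602⌉ − ⌈3102/602⌉ = 7 − 6 = 1
n=7: ⌈(8·517)/602⌉ − ⌈(7·517)/602⌉ = ⌈4136/602⌉ − ⌈3619/602⌉ = 7 − 7 = 0
n=8: ⌈(9·517)/602⌉ − ⌈(8·517)/602⌉ = ⌈4653/602⌉ − ⌈4136/602⌉ = 8 − 7 = 1
n=9: ⌈(10·517)/602⌉ − ⌈(9·517)/602⌉ = ⌈5170/602⌉ − ⌈4653/602⌉ = 9 − 8 = 1
n=10: ⌈(11·517)/602⌉ − ⌈(10·517)/602⌉ = ⌈5687/602⌉ − ⌈5170/602⌉ = 10 − 9 = 1
n=11: ⌈(12·517)/602⌉ − ⌈(11·517)/602⌉ = ⌈6204/602⌉ − ⌈5687/602⌉ = 11 − 10 = 1
n=12: ⌈(13·517)/602⌉ − ⌈(12·517)/602⌉ = ⌈6721/602⌉ − ⌈6204/602⌉ = 12 − 11 = 1
n=13: ⌈(14·517)/602⌉ − ⌈(13·517)/602⌉ = ⌈7238/602⌉ − ⌈6721/602⌉ = 13 − 12 = 1
n=14: ⌈(15·517)/602⌉ − ⌈(14·517)/602⌉ = ⌈7755/602⌉ − ⌈7238/602⌉ = 13 − 13 = 0
n=15: ⌈(16·517)/602⌉ − ⌈(15·517)/602⌉ = ⌈8272/602⌉ − ⌈7755/602⌉ = 14 − 13 = 1
n=16: ⌈(17·517)/602⌉ − ⌈(16·517)/602⌉ = ⌈8789/602⌉ − ⌈8272/602⌉ = 15 − 14 = 1
n=17: ⌈(18·517)/602⌉ − ⌈(17·517)/602⌉ = ⌈9306/602⌉ − ⌈8789/602⌉ = 16 − 15 = 1
n=18: ⌈(19·517)/602⌉ − ⌈(18·517)/602⌉ = ⌈9823/602⌉ − ⌈9306/602⌉ = 17 − 16 = 1
n=19: ⌈(20·517)/602⌉ − ⌈(19·517)/602⌉ = ⌈10340/602⌉ − ⌈9823/602⌉ = 18 − 17 = 1
n=20: ⌈(21·517)/602⌉ − ⌈(20·517)/602⌉ = ⌈10857/602⌉ − ⌈10340/602⌉ = 19 − 18 = 1
n=21: ⌈(22·517)/602⌉ − ⌈(21·517)/602⌉ = ⌈11374/602⌉ − ⌈10857/602⌉ = 19 − 19 = 0
n=22: ⌈(23·517)/602⌉ − ⌈(22·517)/602⌉ = ⌈11891/602⌉ − ⌈11374/602⌉ = 20 − 19 = 1
n=23: ⌈(24·517)/602⌉ − ⌈(23·517)/602⌉ = ⌈12408/602⌉ − ⌈11891/602⌉ = 21 − 20 = 1
n=24: ⌈(25·517)/602⌉ − ⌈(24·517)/602⌉ = ⌈12925/602⌉ − ⌈12408/602⌉ = 22 − 21 = 1
n=25: ⌈(26·517)/602⌉ − ⌈(25·517)/602⌉ = ⌈13442/602⌉ − ⌈12925/602⌉ = 23 − 22 = 1
n=26: ⌈(27·517)/602⌉ − ⌈(26·517)/602⌉ = ⌈13959/602⌉ − ⌈13442/602⌉ = 24 − 23 = 1
n=27: ⌈(28·517)/602⌉ − ⌈(27·517)/602⌉ = ⌈14476/602⌉ − ⌈13959/602⌉ = 25 − 24 = 1
n=28: ⌈(29·517)/602⌉ − ⌈(28·517)/602⌉ = ⌈14993/602⌉ − ⌈14476/602⌉ = 25 − 25 = 0
n=29: ⌈(30·517)/602⌉ − ⌈(29·517)/602⌉ = ⌈15510/602⌉ − ⌈14993/602⌉ = 26 − 25 = 1
n=30: ⌈(31·517)/602⌉ − ⌈(30·517)/602⌉ = ⌈16027/602⌉ − ⌈15510/602⌉ = 27 − 26 = 1
n=31: ⌈(32·517)/602⌉ − ⌈(31·517)/602⌉ = ⌈16544/602⌉ − ⌈16027/602⌉ = 28 − 27 = 1
n=32: ⌈(33·517)/602⌉ − ⌈(32·517)/602⌉ = ⌈17061/602⌉ − ⌈16544/602⌉ = 29 − 28 = 1
n=33: ⌈(34·517)/602⌉ − ⌈(33·517)/602⌉ = ⌈17578/602⌉ − ⌈17061/602⌉ = 30 − 29 = 1
n=34: ⌈(35·517)/602⌉ − ⌈(34·517)/602⌉ = ⌈18095/602⌉ − ⌈17578/602⌉ = 31 − 30 = 1
n=35: ⌈(36·517)/602⌉ − ⌈(35·517)/602⌉ = ⌈18612/602⌉ − ⌈18095/602⌉ = 31 − 31 = 0
n=36: ⌈(37·517)/602⌉ − ⌈(36·517)/602⌉ = ⌈19129/602⌉ − ⌈18612/602⌉ = 32 − 31 = 1
n=37: ⌈(38·517)/602⌉ − ⌈(37·517)/602⌉ = ⌈19646/602⌉ − ⌈19129/602⌉ = 33 − 32 = 1
n=38: ⌈(39·517)/602⌉ − ⌈(38·517)/602⌉ = ⌈20163/602⌉ − ⌈19646/602⌉ = 34 − 33 = 1
n=39: ⌈(40·517)/602⌉ − ⌈(39·517)/602⌉ = ⌈20680/602⌉ − ⌈20163/602⌉ = 35 − 34 = 1
n=40: ⌈(41·517)/602⌉ − ⌈(40·517)/602⌉ = ⌈21197/602⌉ − ⌈20680/602⌉ = 36 − 35 = 1
n=41: ⌈(42·517)/602⌉ − ⌈(41·517)/602⌉ = ⌈21714/602⌉ − ⌈21197/602⌉ = 37 − 36 = 1
n=42: ⌈(43·517)/602⌉ − ⌈(42·517)/602⌉ = ⌈22231/602⌉ − ⌈21714/602⌉ = 37 − 37 = 0
n=43: ⌈(44·517)/602⌉ − ⌈(43·517)/602⌉ = ⌈22748/602⌉ − ⌈22231/602⌉ = 38 − 37 = 1
n=44: ⌈(45·517)/602⌉ − ⌈(44·517)/602⌉ = ⌈23265/602⌉ − ⌈22748/602⌉ = 39 − 38 = 1
n=45: ⌈(46·517)/602⌉ − ⌈(45·517)/602⌉ = ⌈23782/602⌉ − ⌈23265/602⌉ = 40 − 39 = 1
n=46: ⌈(47·517)/602⌉ − ⌈(46·517)/602⌉ = ⌈24299/602⌉ − ⌈23782/602⌉ = 41 − 40 = 1
n=47: ⌈(48·517)/602⌉ − ⌈(47·517)/602⌉ = ⌈24816/602⌉ − ⌈24299/602⌉ = 42 − 41 = 1
n=48: ⌈(49·517)/602⌉ − ⌈(48·517)/602⌉ = ⌈25333/602⌉ − ⌈24816/602⌉ = 43 − 42 = 1
n=49: ⌈(50·517)/602⌉ − ⌈(49·517)/602⌉ = ⌈25850/602⌉ − ⌈25333/602⌉ = 43 − 43 = 0
n=50: ⌈(51·517)/602⌉ − ⌈(50·517)/602⌉ = ⌈26367/602⌉ − ⌈25850/602⌉ = 44 − 43 = 1
n=51: ⌈(52·517)/602⌉ − ⌈(51·517)/602⌉ = ⌈26884/602⌉ − ⌈26367/602⌉ = 45 − 44 = 1


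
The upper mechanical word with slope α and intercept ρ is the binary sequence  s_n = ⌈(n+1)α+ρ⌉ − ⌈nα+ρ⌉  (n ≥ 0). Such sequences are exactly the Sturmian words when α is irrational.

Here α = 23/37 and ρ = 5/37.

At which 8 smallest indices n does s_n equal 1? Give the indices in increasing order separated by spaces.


1 3 4 6 7 9 11 12

n=0: ⌈28/37⌉−⌈5/37⌉ = 1−1 = 0
n=1: ⌈51/37⌉−⌈28/37⌉ = 2−1 = 1  ← one
n=2: ⌈74/37⌉−⌈51/37⌉ = 2−2 = 0
n=3: ⌈97/37⌉−⌈74/37⌉ = 3−2 = 1  ← one
n=4: ⌈120/37⌉−⌈97/37⌉ = 4−3 = 1  ← one
n=5: ⌈143/37⌉−⌈120/37⌉ = 4−4 = 0
n=6: ⌈166/37⌉−⌈143/37⌉ = 5−4 = 1  ← one
n=7: ⌈189/37⌉−⌈166/37⌉ = 6−5 = 1  ← one
n=8: ⌈212/37⌉−⌈189/37⌉ = 6−6 = 0
n=9: ⌈235/37⌉−⌈212/37⌉ = 7−6 = 1  ← one
n=10: ⌈258/37⌉−⌈235/37⌉ = 7−7 = 0
n=11: ⌈281/37⌉−⌈258/37⌉ = 8−7 = 1  ← one
n=12: ⌈304/37⌉−⌈281/37⌉ = 9−8 = 1  ← one
positions of the first 8 ones: 1 3 4 6 7 9 11 12


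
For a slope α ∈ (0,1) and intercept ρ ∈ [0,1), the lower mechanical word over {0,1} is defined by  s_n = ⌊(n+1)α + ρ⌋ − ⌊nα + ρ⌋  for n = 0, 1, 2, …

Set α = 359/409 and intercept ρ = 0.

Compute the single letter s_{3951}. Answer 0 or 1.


1

(n+1)α + ρ = (3952·359) / 409 = 1418768/409
nα + ρ     = (3951·359) / 409 = 1418409/409
⌊1418768/409⌋ = 3468,  ⌊1418409/409⌋ = 3467
s_{3951} = 3468 − 3467 = 1


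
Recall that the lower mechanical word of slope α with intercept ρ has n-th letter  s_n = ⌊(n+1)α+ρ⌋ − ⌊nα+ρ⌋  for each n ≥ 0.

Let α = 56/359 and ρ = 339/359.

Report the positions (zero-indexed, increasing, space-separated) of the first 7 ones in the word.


0 6 13 19 25 32 38

n=0: ⌊395/359⌋−⌊339/359⌋ = 1−0 = 1  ← one
n=1: ⌊451/359⌋−⌊395/359⌋ = 1−1 = 0
n=2: ⌊507/359⌋−⌊451/359⌋ = 1−1 = 0
n=3: ⌊563/359⌋−⌊507/359⌋ = 1−1 = 0
n=4: ⌊619/359⌋−⌊563/359⌋ = 1−1 = 0
n=5: ⌊675/359⌋−⌊619/359⌋ = 1−1 = 0
n=6: ⌊731/359⌋−⌊675/359⌋ = 2−1 = 1  ← one
n=7: ⌊787/359⌋−⌊731/359⌋ = 2−2 = 0
n=8: ⌊843/359⌋−⌊787/359⌋ = 2−2 = 0
n=9: ⌊899/359⌋−⌊843/359⌋ = 2−2 = 0
n=10: ⌊955/359⌋−⌊899/359⌋ = 2−2 = 0
n=11: ⌊1011/359⌋−⌊955/359⌋ = 2−2 = 0
n=12: ⌊1067/359⌋−⌊1011/359⌋ = 2−2 = 0
n=13: ⌊1123/359⌋−⌊1067/359⌋ = 3−2 = 1  ← one
n=14: ⌊1179/359⌋−⌊1123/359⌋ = 3−3 = 0
n=15: ⌊1235/359⌋−⌊1179/359⌋ = 3−3 = 0
n=16: ⌊1291/359⌋−⌊1235/359⌋ = 3−3 = 0
n=17: ⌊1347/359⌋−⌊1291/359⌋ = 3−3 = 0
n=18: ⌊1403/359⌋−⌊1347/359⌋ = 3−3 = 0
n=19: ⌊1459/359⌋−⌊1403/359⌋ = 4−3 = 1  ← one
n=20: ⌊1515/359⌋−⌊1459/359⌋ = 4−4 = 0
n=21: ⌊1571/359⌋−⌊1515/359⌋ = 4−4 = 0
n=22: ⌊1627/359⌋−⌊1571/359⌋ = 4−4 = 0
n=23: ⌊1683/359⌋−⌊1627/359⌋ = 4−4 = 0
n=24: ⌊1739/359⌋−⌊1683/359⌋ = 4−4 = 0
n=25: ⌊1795/359⌋−⌊1739/359⌋ = 5−4 = 1  ← one
n=26: ⌊1851/359⌋−⌊1795/359⌋ = 5−5 = 0
n=27: ⌊1907/359⌋−⌊1851/359⌋ = 5−5 = 0
n=28: ⌊1963/359⌋−⌊1907/359⌋ = 5−5 = 0
n=29: ⌊2019/359⌋−⌊1963/359⌋ = 5−5 = 0
n=30: ⌊2075/359⌋−⌊2019/359⌋ = 5−5 = 0
n=31: ⌊2131/359⌋−⌊2075/359⌋ = 5−5 = 0
n=32: ⌊2187/359⌋−⌊2131/359⌋ = 6−5 = 1  ← one
n=33: ⌊2243/359⌋−⌊2187/359⌋ = 6−6 = 0
n=34: ⌊2299/359⌋−⌊2243/359⌋ = 6−6 = 0
n=35: ⌊2355/359⌋−⌊2299/359⌋ = 6−6 = 0
n=36: ⌊2411/359⌋−⌊2355/359⌋ = 6−6 = 0
n=37: ⌊2467/359⌋−⌊2411/359⌋ = 6−6 = 0
n=38: ⌊2523/359⌋−⌊2467/359⌋ = 7−6 = 1  ← one
positions of the first 7 ones: 0 6 13 19 25 32 38


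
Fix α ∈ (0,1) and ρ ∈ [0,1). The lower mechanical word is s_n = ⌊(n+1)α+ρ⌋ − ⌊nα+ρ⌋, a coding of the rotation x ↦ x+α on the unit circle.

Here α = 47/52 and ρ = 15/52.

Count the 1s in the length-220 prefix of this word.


#1s = Σ_{n=0}^{219} s_n = Σ_{n=0}^{219} (⌊(n+1)α+ρ⌋ − ⌊nα+ρ⌋)
the sum telescopes: every ⌊nα+ρ⌋ with 0 < n < 220 appears once with + and once with −, leaving ⌊220α+ρ⌋ − ⌊0·α+ρ⌋
220α + ρ = (220·47 + 15) / 52 = 10355/52
ρ = 15/52
⌊10355/52⌋ = 199,  ⌊15/52⌋ = 0
#1s = 199 − 0 = 199

199


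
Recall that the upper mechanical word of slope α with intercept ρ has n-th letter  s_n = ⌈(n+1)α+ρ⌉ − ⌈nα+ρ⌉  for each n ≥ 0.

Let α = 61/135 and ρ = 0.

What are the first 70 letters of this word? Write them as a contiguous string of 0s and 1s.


1010101010010101010100101010101001010101001010101010010101010100101010

n=0: ⌈(1·61)/135⌉ − ⌈(0·61)/135⌉ = ⌈61/135⌉ − ⌈0/135⌉ = 1 − 0 = 1
n=1: ⌈(2·61)/135⌉ − ⌈(1·61)/135⌉ = ⌈122/135⌉ − ⌈61/135⌉ = 1 − 1 = 0
n=2: ⌈(3·61)/135⌉ − ⌈(2·61)/135⌉ = ⌈183/135⌉ − ⌈122/135⌉ = 2 − 1 = 1
n=3: ⌈(4·61)/135⌉ − ⌈(3·61)/135⌉ = ⌈244/135⌉ − ⌈183/135⌉ = 2 − 2 = 0
n=4: ⌈(5·61)/135⌉ − ⌈(4·61)/135⌉ = ⌈305/135⌉ − ⌈244/135⌉ = 3 − 2 = 1
n=5: ⌈(6·61)/135⌉ − ⌈(5·61)/135⌉ = ⌈366/135⌉ − ⌈305/135⌉ = 3 − 3 = 0
n=6: ⌈(7·61)/135⌉ − ⌈(6·61)/135⌉ = ⌈427/135⌉ − ⌈366/135⌉ = 4 − 3 = 1
n=7: ⌈(8·61)/135⌉ − ⌈(7·61)/135⌉ = ⌈488/135⌉ − ⌈427/135⌉ = 4 − 4 = 0
n=8: ⌈(9·61)/135⌉ − ⌈(8·61)/135⌉ = ⌈549/135⌉ − ⌈488/135⌉ = 5 − 4 = 1
n=9: ⌈(10·61)/135⌉ − ⌈(9·61)/135⌉ = ⌈610/135⌉ − ⌈549/135⌉ = 5 − 5 = 0
n=10: ⌈(11·61)/135⌉ − ⌈(10·61)/135⌉ = ⌈671/135⌉ − ⌈610/135⌉ = 5 − 5 = 0
n=11: ⌈(12·61)/135⌉ − ⌈(11·61)/135⌉ = ⌈732/135⌉ − ⌈671/135⌉ = 6 − 5 = 1
n=12: ⌈(13·61)/135⌉ − ⌈(12·61)/135⌉ = ⌈793/135⌉ − ⌈732/135⌉ = 6 − 6 = 0
n=13: ⌈(14·61)/135⌉ − ⌈(13·61)/135⌉ = ⌈854/135⌉ − ⌈793/135⌉ = 7 − 6 = 1
n=14: ⌈(15·61)/135⌉ − ⌈(14·61)/135⌉ = ⌈915/135⌉ − ⌈854/135⌉ = 7 − 7 = 0
n=15: ⌈(16·61)/135⌉ − ⌈(15·61)/135⌉ = ⌈976/135⌉ − ⌈915/135⌉ = 8 − 7 = 1
n=16: ⌈(17·61)/135⌉ − ⌈(16·61)/135⌉ = ⌈1037/135⌉ − ⌈976/135⌉ = 8 − 8 = 0
n=17: ⌈(18·61)/135⌉ − ⌈(17·61)/135⌉ = ⌈1098/135⌉ − ⌈1037/135⌉ = 9 − 8 = 1
n=18: ⌈(19·61)/135⌉ − ⌈(18·61)/135⌉ = ⌈1159/135⌉ − ⌈1098/135⌉ = 9 − 9 = 0
n=19: ⌈(20·61)/135⌉ − ⌈(19·61)/135⌉ = ⌈1220/135⌉ − ⌈1159/135⌉ = 10 − 9 = 1
n=20: ⌈(21·61)/135⌉ − ⌈(20·61)/135⌉ = ⌈1281/135⌉ − ⌈1220/135⌉ = 10 − 10 = 0
n=21: ⌈(22·61)/135⌉ − ⌈(21·61)/135⌉ = ⌈1342/135⌉ − ⌈1281/135⌉ = 10 − 10 = 0
n=22: ⌈(23·61)/135⌉ − ⌈(22·61)/135⌉ = ⌈1403/135⌉ − ⌈1342/135⌉ = 11 − 10 = 1
n=23: ⌈(24·61)/135⌉ − ⌈(23·61)/135⌉ = ⌈1464/135⌉ − ⌈1403/135⌉ = 11 − 11 = 0
n=24: ⌈(25·61)/135⌉ − ⌈(24·61)/135⌉ = ⌈1525/135⌉ − ⌈1464/135⌉ = 12 − 11 = 1
n=25: ⌈(26·61)/135⌉ − ⌈(25·61)/135⌉ = ⌈1586/135⌉ − ⌈1525/135⌉ = 12 − 12 = 0
n=26: ⌈(27·61)/135⌉ − ⌈(26·61)/135⌉ = ⌈1647/135⌉ − ⌈1586/135⌉ = 13 − 12 = 1
n=27: ⌈(28·61)/135⌉ − ⌈(27·61)/135⌉ = ⌈1708/135⌉ − ⌈1647/135⌉ = 13 − 13 = 0
n=28: ⌈(29·61)/135⌉ − ⌈(28·61)/135⌉ = ⌈1769/135⌉ − ⌈1708/135⌉ = 14 − 13 = 1
n=29: ⌈(30·61)/135⌉ − ⌈(29·61)/135⌉ = ⌈1830/135⌉ − ⌈1769/135⌉ = 14 − 14 = 0
n=30: ⌈(31·61)/135⌉ − ⌈(30·61)/135⌉ = ⌈1891/135⌉ − ⌈1830/135⌉ = 15 − 14 = 1
n=31: ⌈(32·61)/135⌉ − ⌈(31·61)/135⌉ = ⌈1952/135⌉ − ⌈1891/135⌉ = 15 − 15 = 0
n=32: ⌈(33·61)/135⌉ − ⌈(32·61)/135⌉ = ⌈2013/135⌉ − ⌈1952/135⌉ = 15 − 15 = 0
n=33: ⌈(34·61)/135⌉ − ⌈(33·61)/135⌉ = ⌈2074/135⌉ − ⌈2013/135⌉ = 16 − 15 = 1
n=34: ⌈(35·61)/135⌉ − ⌈(34·61)/135⌉ = ⌈2135/135⌉ − ⌈2074/135⌉ = 16 − 16 = 0
n=35: ⌈(36·61)/135⌉ − ⌈(35·61)/135⌉ = ⌈2196/135⌉ − ⌈2135/135⌉ = 17 − 16 = 1
n=36: ⌈(37·61)/135⌉ − ⌈(36·61)/135⌉ = ⌈2257/135⌉ − ⌈2196/135⌉ = 17 − 17 = 0
n=37: ⌈(38·61)/135⌉ − ⌈(37·61)/135⌉ = ⌈2318/135⌉ − ⌈2257/135⌉ = 18 − 17 = 1
n=38: ⌈(39·61)/135⌉ − ⌈(38·61)/135⌉ = ⌈2379/135⌉ − ⌈2318/135⌉ = 18 − 18 = 0
n=39: ⌈(40·61)/135⌉ − ⌈(39·61)/135⌉ = ⌈2440/135⌉ − ⌈2379/135⌉ = 19 − 18 = 1
n=40: ⌈(41·61)/135⌉ − ⌈(40·61)/135⌉ = ⌈2501/135⌉ − ⌈2440/135⌉ = 19 − 19 = 0
n=41: ⌈(42·61)/135⌉ − ⌈(41·61)/135⌉ = ⌈2562/135⌉ − ⌈2501/135⌉ = 19 − 19 = 0
n=42: ⌈(43·61)/135⌉ − ⌈(42·61)/135⌉ = ⌈2623/135⌉ − ⌈2562/135⌉ = 20 − 19 = 1
n=43: ⌈(44·61)/135⌉ − ⌈(43·61)/135⌉ = ⌈2684/135⌉ − ⌈2623/135⌉ = 20 − 20 = 0
n=44: ⌈(45·61)/135⌉ − ⌈(44·61)/135⌉ = ⌈2745/135⌉ − ⌈2684/135⌉ = 21 − 20 = 1
n=45: ⌈(46·61)/135⌉ − ⌈(45·61)/135⌉ = ⌈2806/135⌉ − ⌈2745/135⌉ = 21 − 21 = 0
n=46: ⌈(47·61)/135⌉ − ⌈(46·61)/135⌉ = ⌈2867/135⌉ − ⌈2806/135⌉ = 22 − 21 = 1
n=47: ⌈(48·61)/135⌉ − ⌈(47·61)/135⌉ = ⌈2928/135⌉ − ⌈2867/135⌉ = 22 − 22 = 0
n=48: ⌈(49·61)/135⌉ − ⌈(48·61)/135⌉ = ⌈2989/135⌉ − ⌈2928/135⌉ = 23 − 22 = 1
n=49: ⌈(50·61)/135⌉ − ⌈(49·61)/135⌉ = ⌈3050/135⌉ − ⌈2989/135⌉ = 23 − 23 = 0
n=50: ⌈(51·61)/135⌉ − ⌈(50·61)/135⌉ = ⌈3111/135⌉ − ⌈3050/135⌉ = 24 − 23 = 1
n=51: ⌈(52·61)/135⌉ − ⌈(51·61)/135⌉ = ⌈3172/135⌉ − ⌈3111/135⌉ = 24 − 24 = 0
n=52: ⌈(53·61)/135⌉ − ⌈(52·61)/135⌉ = ⌈3233/135⌉ − ⌈3172/135⌉ = 24 − 24 = 0
n=53: ⌈(54·61)/135⌉ − ⌈(53·61)/135⌉ = ⌈3294/135⌉ − ⌈3233/135⌉ = 25 − 24 = 1
n=54: ⌈(55·61)/135⌉ − ⌈(54·61)/135⌉ = ⌈3355/135⌉ − ⌈3294/135⌉ = 25 − 25 = 0
n=55: ⌈(56·61)/135⌉ − ⌈(55·61)/135⌉ = ⌈3416/135⌉ − ⌈3355/135⌉ = 26 − 25 = 1
n=56: ⌈(57·61)/135⌉ − ⌈(56·61)/135⌉ = ⌈3477/135⌉ − ⌈3416/135⌉ = 26 − 26 = 0
n=57: ⌈(58·61)/135⌉ − ⌈(57·61)/135⌉ = ⌈3538/135⌉ − ⌈3477/135⌉ = 27 − 26 = 1
n=58: ⌈(59·61)/135⌉ − ⌈(58·61)/135⌉ = ⌈3599/135⌉ − ⌈3538/135⌉ = 27 − 27 = 0
n=59: ⌈(60·61)/135⌉ − ⌈(59·61)/135⌉ = ⌈3660/135⌉ − ⌈3599/135⌉ = 28 − 27 = 1
n=60: ⌈(61·61)/135⌉ − ⌈(60·61)/135⌉ = ⌈3721/135⌉ − ⌈3660/135⌉ = 28 − 28 = 0
n=61: ⌈(62·61)/135⌉ − ⌈(61·61)/135⌉ = ⌈3782/135⌉ − ⌈3721/135⌉ = 29 − 28 = 1
n=62: ⌈(63·61)/135⌉ − ⌈(62·61)/135⌉ = ⌈3843/135⌉ − ⌈3782/135⌉ = 29 − 29 = 0
n=63: ⌈(64·61)/135⌉ − ⌈(63·61)/135⌉ = ⌈3904/135⌉ − ⌈3843/135⌉ = 29 − 29 = 0
n=64: ⌈(65·61)/135⌉ − ⌈(64·61)/135⌉ = ⌈3965/135⌉ − ⌈3904/135⌉ = 30 − 29 = 1
n=65: ⌈(66·61)/135⌉ − ⌈(65·61)/135⌉ = ⌈4026/135⌉ − ⌈3965/135⌉ = 30 − 30 = 0
n=66: ⌈(67·61)/135⌉ − ⌈(66·61)/135⌉ = ⌈4087/135⌉ − ⌈4026/135⌉ = 31 − 30 = 1
n=67: ⌈(68·61)/135⌉ − ⌈(67·61)/135⌉ = ⌈4148/135⌉ − ⌈4087/135⌉ = 31 − 31 = 0
n=68: ⌈(69·61)/135⌉ − ⌈(68·61)/135⌉ = ⌈4209/135⌉ − ⌈4148/135⌉ = 32 − 31 = 1
n=69: ⌈(70·61)/135⌉ − ⌈(69·61)/135⌉ = ⌈4270/135⌉ − ⌈4209/135⌉ = 32 − 32 = 0


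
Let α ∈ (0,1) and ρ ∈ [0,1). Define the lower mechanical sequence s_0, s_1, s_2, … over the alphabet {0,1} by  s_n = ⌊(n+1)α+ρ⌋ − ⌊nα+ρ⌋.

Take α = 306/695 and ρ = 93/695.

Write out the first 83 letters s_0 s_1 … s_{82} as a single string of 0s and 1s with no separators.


n=0: ⌊(1·306+93)/695⌋ − ⌊(0·306+93)/695⌋ = ⌊399/695⌋ − ⌊93/695⌋ = 0 − 0 = 0
n=1: ⌊(2·306+93)/695⌋ − ⌊(1·306+93)/695⌋ = ⌊705/695⌋ − ⌊399/695⌋ = 1 − 0 = 1
n=2: ⌊(3·306+93)/695⌋ − ⌊(2·306+93)/695⌋ = ⌊1011/695⌋ − ⌊705/695⌋ = 1 − 1 = 0
n=3: ⌊(4·306+93)/695⌋ − ⌊(3·306+93)/695⌋ = ⌊1317/695⌋ − ⌊1011/695⌋ = 1 − 1 = 0
n=4: ⌊(5·306+93)/695⌋ − ⌊(4·306+93)/695⌋ = ⌊1623/695⌋ − ⌊1317/695⌋ = 2 − 1 = 1
n=5: ⌊(6·306+93)/695⌋ − ⌊(5·306+93)/695⌋ = ⌊1929/695⌋ − ⌊1623/695⌋ = 2 − 2 = 0
n=6: ⌊(7·306+93)/695⌋ − ⌊(6·306+93)/695⌋ = ⌊2235/695⌋ − ⌊1929/695⌋ = 3 − 2 = 1
n=7: ⌊(8·306+93)/695⌋ − ⌊(7·306+93)/695⌋ = ⌊2541/695⌋ − ⌊2235/695⌋ = 3 − 3 = 0
n=8: ⌊(9·306+93)/695⌋ − ⌊(8·306+93)/695⌋ = ⌊2847/695⌋ − ⌊2541/695⌋ = 4 − 3 = 1
n=9: ⌊(10·306+93)/695⌋ − ⌊(9·306+93)/695⌋ = ⌊3153/695⌋ − ⌊2847/695⌋ = 4 − 4 = 0
n=10: ⌊(11·306+93)/695⌋ − ⌊(10·306+93)/695⌋ = ⌊3459/695⌋ − ⌊3153/695⌋ = 4 − 4 = 0
n=11: ⌊(12·306+93)/695⌋ − ⌊(11·306+93)/695⌋ = ⌊3765/695⌋ − ⌊3459/695⌋ = 5 − 4 = 1
n=12: ⌊(13·306+93)/695⌋ − ⌊(12·306+93)/695⌋ = ⌊4071/695⌋ − ⌊3765/695⌋ = 5 − 5 = 0
n=13: ⌊(14·306+93)/695⌋ − ⌊(13·306+93)/695⌋ = ⌊4377/695⌋ − ⌊4071/695⌋ = 6 − 5 = 1
n=14: ⌊(15·306+93)/695⌋ − ⌊(14·306+93)/695⌋ = ⌊4683/695⌋ − ⌊4377/695⌋ = 6 − 6 = 0
n=15: ⌊(16·306+93)/695⌋ − ⌊(15·306+93)/695⌋ = ⌊4989/695⌋ − ⌊4683/695⌋ = 7 − 6 = 1
n=16: ⌊(17·306+93)/695⌋ − ⌊(16·306+93)/695⌋ = ⌊5295/695⌋ − ⌊4989/695⌋ = 7 − 7 = 0
n=17: ⌊(18·306+93)/695⌋ − ⌊(17·306+93)/695⌋ = ⌊5601/695⌋ − ⌊5295/695⌋ = 8 − 7 = 1
n=18: ⌊(19·306+93)/695⌋ − ⌊(18·306+93)/695⌋ = ⌊5907/695⌋ − ⌊5601/695⌋ = 8 − 8 = 0
n=19: ⌊(20·306+93)/695⌋ − ⌊(19·306+93)/695⌋ = ⌊6213/695⌋ − ⌊5907/695⌋ = 8 − 8 = 0
n=20: ⌊(21·306+93)/695⌋ − ⌊(20·306+93)/695⌋ = ⌊6519/695⌋ − ⌊6213/695⌋ = 9 − 8 = 1
n=21: ⌊(22·306+93)/695⌋ − ⌊(21·306+93)/695⌋ = ⌊6825/695⌋ − ⌊6519/695⌋ = 9 − 9 = 0
n=22: ⌊(23·306+93)/695⌋ − ⌊(22·306+93)/695⌋ = ⌊7131/695⌋ − ⌊6825/695⌋ = 10 − 9 = 1
n=23: ⌊(24·306+93)/695⌋ − ⌊(23·306+93)/695⌋ = ⌊7437/695⌋ − ⌊7131/695⌋ = 10 − 10 = 0
n=24: ⌊(25·306+93)/695⌋ − ⌊(24·306+93)/695⌋ = ⌊7743/695⌋ − ⌊7437/695⌋ = 11 − 10 = 1
n=25: ⌊(26·306+93)/695⌋ − ⌊(25·306+93)/695⌋ = ⌊8049/695⌋ − ⌊7743/695⌋ = 11 − 11 = 0
n=26: ⌊(27·306+93)/695⌋ − ⌊(26·306+93)/695⌋ = ⌊8355/695⌋ − ⌊8049/695⌋ = 12 − 11 = 1
n=27: ⌊(28·306+93)/695⌋ − ⌊(27·306+93)/695⌋ = ⌊8661/695⌋ − ⌊8355/695⌋ = 12 − 12 = 0
n=28: ⌊(29·306+93)/695⌋ − ⌊(28·306+93)/695⌋ = ⌊8967/695⌋ − ⌊8661/695⌋ = 12 − 12 = 0
n=29: ⌊(30·306+93)/695⌋ − ⌊(29·306+93)/695⌋ = ⌊9273/695⌋ − ⌊8967/695⌋ = 13 − 12 = 1
n=30: ⌊(31·306+93)/695⌋ − ⌊(30·306+93)/695⌋ = ⌊9579/695⌋ − ⌊9273/695⌋ = 13 − 13 = 0
n=31: ⌊(32·306+93)/695⌋ − ⌊(31·306+93)/695⌋ = ⌊9885/695⌋ − ⌊9579/695⌋ = 14 − 13 = 1
n=32: ⌊(33·306+93)/695⌋ − ⌊(32·306+93)/695⌋ = ⌊10191/695⌋ − ⌊9885/695⌋ = 14 − 14 = 0
n=33: ⌊(34·306+93)/695⌋ − ⌊(33·306+93)/695⌋ = ⌊10497/695⌋ − ⌊10191/695⌋ = 15 − 14 = 1
n=34: ⌊(35·306+93)/695⌋ − ⌊(34·306+93)/695⌋ = ⌊10803/695⌋ − ⌊10497/695⌋ = 15 − 15 = 0
n=35: ⌊(36·306+93)/695⌋ − ⌊(35·306+93)/695⌋ = ⌊11109/695⌋ − ⌊10803/695⌋ = 15 − 15 = 0
n=36: ⌊(37·306+93)/695⌋ − ⌊(36·306+93)/695⌋ = ⌊11415/695⌋ − ⌊11109/695⌋ = 16 − 15 = 1
n=37: ⌊(38·306+93)/695⌋ − ⌊(37·306+93)/695⌋ = ⌊11721/695⌋ − ⌊11415/695⌋ = 16 − 16 = 0
n=38: ⌊(39·306+93)/695⌋ − ⌊(38·306+93)/695⌋ = ⌊12027/695⌋ − ⌊11721/695⌋ = 17 − 16 = 1
n=39: ⌊(40·306+93)/695⌋ − ⌊(39·306+93)/695⌋ = ⌊12333/695⌋ − ⌊12027/695⌋ = 17 − 17 = 0
n=40: ⌊(41·306+93)/695⌋ − ⌊(40·306+93)/695⌋ = ⌊12639/695⌋ − ⌊12333/695⌋ = 18 − 17 = 1
n=41: ⌊(42·306+93)/695⌋ − ⌊(41·306+93)/695⌋ = ⌊12945/695⌋ − ⌊12639/695⌋ = 18 − 18 = 0
n=42: ⌊(43·306+93)/695⌋ − ⌊(42·306+93)/695⌋ = ⌊13251/695⌋ − ⌊12945/695⌋ = 19 − 18 = 1
n=43: ⌊(44·306+93)/695⌋ − ⌊(43·306+93)/695⌋ = ⌊13557/695⌋ − ⌊13251/695⌋ = 19 − 19 = 0
n=44: ⌊(45·306+93)/695⌋ − ⌊(44·306+93)/695⌋ = ⌊13863/695⌋ − ⌊13557/695⌋ = 19 − 19 = 0
n=45: ⌊(46·306+93)/695⌋ − ⌊(45·306+93)/695⌋ = ⌊14169/695⌋ − ⌊13863/695⌋ = 20 − 19 = 1
n=46: ⌊(47·306+93)/695⌋ − ⌊(46·306+93)/695⌋ = ⌊14475/695⌋ − ⌊14169/695⌋ = 20 − 20 = 0
n=47: ⌊(48·306+93)/695⌋ − ⌊(47·306+93)/695⌋ = ⌊14781/695⌋ − ⌊14475/695⌋ = 21 − 20 = 1
n=48: ⌊(49·306+93)/695⌋ − ⌊(48·306+93)/695⌋ = ⌊15087/695⌋ − ⌊14781/695⌋ = 21 − 21 = 0
n=49: ⌊(50·306+93)/695⌋ − ⌊(49·306+93)/695⌋ = ⌊15393/695⌋ − ⌊15087/695⌋ = 22 − 21 = 1
n=50: ⌊(51·306+93)/695⌋ − ⌊(50·306+93)/695⌋ = ⌊15699/695⌋ − ⌊15393/695⌋ = 22 − 22 = 0
n=51: ⌊(52·306+93)/695⌋ − ⌊(51·306+93)/695⌋ = ⌊16005/695⌋ − ⌊15699/695⌋ = 23 − 22 = 1
n=52: ⌊(53·306+93)/695⌋ − ⌊(52·306+93)/695⌋ = ⌊16311/695⌋ − ⌊16005/695⌋ = 23 − 23 = 0
n=53: ⌊(54·306+93)/695⌋ − ⌊(53·306+93)/695⌋ = ⌊16617/695⌋ − ⌊16311/695⌋ = 23 − 23 = 0
n=54: ⌊(55·306+93)/695⌋ − ⌊(54·306+93)/695⌋ = ⌊16923/695⌋ − ⌊16617/695⌋ = 24 − 23 = 1
n=55: ⌊(56·306+93)/695⌋ − ⌊(55·306+93)/695⌋ = ⌊17229/695⌋ − ⌊16923/695⌋ = 24 − 24 = 0
n=56: ⌊(57·306+93)/695⌋ − ⌊(56·306+93)/695⌋ = ⌊17535/695⌋ − ⌊17229/695⌋ = 25 − 24 = 1
n=57: ⌊(58·306+93)/695⌋ − ⌊(57·306+93)/695⌋ = ⌊17841/695⌋ − ⌊17535/695⌋ = 25 − 25 = 0
n=58: ⌊(59·306+93)/695⌋ − ⌊(58·306+93)/695⌋ = ⌊18147/695⌋ − ⌊17841/695⌋ = 26 − 25 = 1
n=59: ⌊(60·306+93)/695⌋ − ⌊(59·306+93)/695⌋ = ⌊18453/695⌋ − ⌊18147/695⌋ = 26 − 26 = 0
n=60: ⌊(61·306+93)/695⌋ − ⌊(60·306+93)/695⌋ = ⌊18759/695⌋ − ⌊18453/695⌋ = 26 − 26 = 0
n=61: ⌊(62·306+93)/695⌋ − ⌊(61·306+93)/695⌋ = ⌊19065/695⌋ − ⌊18759/695⌋ = 27 − 26 = 1
n=62: ⌊(63·306+93)/695⌋ − ⌊(62·306+93)/695⌋ = ⌊19371/695⌋ − ⌊19065/695⌋ = 27 − 27 = 0
n=63: ⌊(64·306+93)/695⌋ − ⌊(63·306+93)/695⌋ = ⌊19677/695⌋ − ⌊19371/695⌋ = 28 − 27 = 1
n=64: ⌊(65·306+93)/695⌋ − ⌊(64·306+93)/695⌋ = ⌊19983/695⌋ − ⌊19677/695⌋ = 28 − 28 = 0
n=65: ⌊(66·306+93)/695⌋ − ⌊(65·306+93)/695⌋ = ⌊20289/695⌋ − ⌊19983/695⌋ = 29 − 28 = 1
n=66: ⌊(67·306+93)/695⌋ − ⌊(66·306+93)/695⌋ = ⌊20595/695⌋ − ⌊20289/695⌋ = 29 − 29 = 0
n=67: ⌊(68·306+93)/695⌋ − ⌊(67·306+93)/695⌋ = ⌊20901/695⌋ − ⌊20595/695⌋ = 30 − 29 = 1
n=68: ⌊(69·306+93)/695⌋ − ⌊(68·306+93)/695⌋ = ⌊21207/695⌋ − ⌊20901/695⌋ = 30 − 30 = 0
n=69: ⌊(70·306+93)/695⌋ − ⌊(69·306+93)/695⌋ = ⌊21513/695⌋ − ⌊21207/695⌋ = 30 − 30 = 0
n=70: ⌊(71·306+93)/695⌋ − ⌊(70·306+93)/695⌋ = ⌊21819/695⌋ − ⌊21513/695⌋ = 31 − 30 = 1
n=71: ⌊(72·306+93)/695⌋ − ⌊(71·306+93)/695⌋ = ⌊22125/695⌋ − ⌊21819/695⌋ = 31 − 31 = 0
n=72: ⌊(73·306+93)/695⌋ − ⌊(72·306+93)/695⌋ = ⌊22431/695⌋ − ⌊22125/695⌋ = 32 − 31 = 1
n=73: ⌊(74·306+93)/695⌋ − ⌊(73·306+93)/695⌋ = ⌊22737/695⌋ − ⌊22431/695⌋ = 32 − 32 = 0
n=74: ⌊(75·306+93)/695⌋ − ⌊(74·306+93)/695⌋ = ⌊23043/695⌋ − ⌊22737/695⌋ = 33 − 32 = 1
n=75: ⌊(76·306+93)/695⌋ − ⌊(75·306+93)/695⌋ = ⌊23349/695⌋ − ⌊23043/695⌋ = 33 − 33 = 0
n=76: ⌊(77·306+93)/695⌋ − ⌊(76·306+93)/695⌋ = ⌊23655/695⌋ − ⌊23349/695⌋ = 34 − 33 = 1
n=77: ⌊(78·306+93)/695⌋ − ⌊(77·306+93)/695⌋ = ⌊23961/695⌋ − ⌊23655/695⌋ = 34 − 34 = 0
n=78: ⌊(79·306+93)/695⌋ − ⌊(78·306+93)/695⌋ = ⌊24267/695⌋ − ⌊23961/695⌋ = 34 − 34 = 0
n=79: ⌊(80·306+93)/695⌋ − ⌊(79·306+93)/695⌋ = ⌊24573/695⌋ − ⌊24267/695⌋ = 35 − 34 = 1
n=80: ⌊(81·306+93)/695⌋ − ⌊(80·306+93)/695⌋ = ⌊24879/695⌋ − ⌊24573/695⌋ = 35 − 35 = 0
n=81: ⌊(82·306+93)/695⌋ − ⌊(81·306+93)/695⌋ = ⌊25185/695⌋ − ⌊24879/695⌋ = 36 − 35 = 1
n=82: ⌊(83·306+93)/695⌋ − ⌊(82·306+93)/695⌋ = ⌊25491/695⌋ − ⌊25185/695⌋ = 36 − 36 = 0

01001010100101010100101010100101010010101010010101010010101001010101001010101001010


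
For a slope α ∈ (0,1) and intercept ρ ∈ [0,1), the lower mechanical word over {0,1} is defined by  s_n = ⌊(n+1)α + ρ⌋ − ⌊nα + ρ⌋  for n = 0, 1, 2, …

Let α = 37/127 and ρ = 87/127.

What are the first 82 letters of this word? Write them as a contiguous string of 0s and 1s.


0100100100010010001001000100100100010010001001000100100100010010001001000100100010

n=0: ⌊(1·37+87)/127⌋ − ⌊(0·37+87)/127⌋ = ⌊124/127⌋ − ⌊87/127⌋ = 0 − 0 = 0
n=1: ⌊(2·37+87)/127⌋ − ⌊(1·37+87)/127⌋ = ⌊161/127⌋ − ⌊124/127⌋ = 1 − 0 = 1
n=2: ⌊(3·37+87)/127⌋ − ⌊(2·37+87)/127⌋ = ⌊198/127⌋ − ⌊161/127⌋ = 1 − 1 = 0
n=3: ⌊(4·37+87)/127⌋ − ⌊(3·37+87)/127⌋ = ⌊235/127⌋ − ⌊198/127⌋ = 1 − 1 = 0
n=4: ⌊(5·37+87)/127⌋ − ⌊(4·37+87)/127⌋ = ⌊272/127⌋ − ⌊235/127⌋ = 2 − 1 = 1
n=5: ⌊(6·37+87)/127⌋ − ⌊(5·37+87)/127⌋ = ⌊309/127⌋ − ⌊272/127⌋ = 2 − 2 = 0
n=6: ⌊(7·37+87)/127⌋ − ⌊(6·37+87)/127⌋ = ⌊346/127⌋ − ⌊309/127⌋ = 2 − 2 = 0
n=7: ⌊(8·37+87)/127⌋ − ⌊(7·37+87)/127⌋ = ⌊383/127⌋ − ⌊346/127⌋ = 3 − 2 = 1
n=8: ⌊(9·37+87)/127⌋ − ⌊(8·37+87)/127⌋ = ⌊420/127⌋ − ⌊383/127⌋ = 3 − 3 = 0
n=9: ⌊(10·37+87)/127⌋ − ⌊(9·37+87)/127⌋ = ⌊457/127⌋ − ⌊420/127⌋ = 3 − 3 = 0
n=10: ⌊(11·37+87)/127⌋ − ⌊(10·37+87)/127⌋ = ⌊494/127⌋ − ⌊457/127⌋ = 3 − 3 = 0
n=11: ⌊(12·37+87)/127⌋ − ⌊(11·37+87)/127⌋ = ⌊531/127⌋ − ⌊494/127⌋ = 4 − 3 = 1
n=12: ⌊(13·37+87)/127⌋ − ⌊(12·37+87)/127⌋ = ⌊568/127⌋ − ⌊531/127⌋ = 4 − 4 = 0
n=13: ⌊(14·37+87)/127⌋ − ⌊(13·37+87)/127⌋ = ⌊605/127⌋ − ⌊568/127⌋ = 4 − 4 = 0
n=14: ⌊(15·37+87)/127⌋ − ⌊(14·37+87)/127⌋ = ⌊642/127⌋ − ⌊605/127⌋ = 5 − 4 = 1
n=15: ⌊(16·37+87)/127⌋ − ⌊(15·37+87)/127⌋ = ⌊679/127⌋ − ⌊642/127⌋ = 5 − 5 = 0
n=16: ⌊(17·37+87)/127⌋ − ⌊(16·37+87)/127⌋ = ⌊716/127⌋ − ⌊679/127⌋ = 5 − 5 = 0
n=17: ⌊(18·37+87)/127⌋ − ⌊(17·37+87)/127⌋ = ⌊753/127⌋ − ⌊716/127⌋ = 5 − 5 = 0
n=18: ⌊(19·37+87)/127⌋ − ⌊(18·37+87)/127⌋ = ⌊790/127⌋ − ⌊753/127⌋ = 6 − 5 = 1
n=19: ⌊(20·37+87)/127⌋ − ⌊(19·37+87)/127⌋ = ⌊827/127⌋ − ⌊790/127⌋ = 6 − 6 = 0
n=20: ⌊(21·37+87)/127⌋ − ⌊(20·37+87)/127⌋ = ⌊864/127⌋ − ⌊827/127⌋ = 6 − 6 = 0
n=21: ⌊(22·37+87)/127⌋ − ⌊(21·37+87)/127⌋ = ⌊901/127⌋ − ⌊864/127⌋ = 7 − 6 = 1
n=22: ⌊(23·37+87)/127⌋ − ⌊(22·37+87)/127⌋ = ⌊938/127⌋ − ⌊901/127⌋ = 7 − 7 = 0
n=23: ⌊(24·37+87)/127⌋ − ⌊(23·37+87)/127⌋ = ⌊975/127⌋ − ⌊938/127⌋ = 7 − 7 = 0
n=24: ⌊(25·37+87)/127⌋ − ⌊(24·37+87)/127⌋ = ⌊1012/127⌋ − ⌊975/127⌋ = 7 − 7 = 0
n=25: ⌊(26·37+87)/127⌋ − ⌊(25·37+87)/127⌋ = ⌊1049/127⌋ − ⌊1012/127⌋ = 8 − 7 = 1
n=26: ⌊(27·37+87)/127⌋ − ⌊(26·37+87)/127⌋ = ⌊1086/127⌋ − ⌊1049/127⌋ = 8 − 8 = 0
n=27: ⌊(28·37+87)/127⌋ − ⌊(27·37+87)/127⌋ = ⌊1123/127⌋ − ⌊1086/127⌋ = 8 − 8 = 0
n=28: ⌊(29·37+87)/127⌋ − ⌊(28·37+87)/127⌋ = ⌊1160/127⌋ − ⌊1123/127⌋ = 9 − 8 = 1
n=29: ⌊(30·37+87)/127⌋ − ⌊(29·37+87)/127⌋ = ⌊1197/127⌋ − ⌊1160/127⌋ = 9 − 9 = 0
n=30: ⌊(31·37+87)/127⌋ − ⌊(30·37+87)/127⌋ = ⌊1234/127⌋ − ⌊1197/127⌋ = 9 − 9 = 0
n=31: ⌊(32·37+87)/127⌋ − ⌊(31·37+87)/127⌋ = ⌊1271/127⌋ − ⌊1234/127⌋ = 10 − 9 = 1
n=32: ⌊(33·37+87)/127⌋ − ⌊(32·37+87)/127⌋ = ⌊1308/127⌋ − ⌊1271/127⌋ = 10 − 10 = 0
n=33: ⌊(34·37+87)/127⌋ − ⌊(33·37+87)/127⌋ = ⌊1345/127⌋ − ⌊1308/127⌋ = 10 − 10 = 0
n=34: ⌊(35·37+87)/127⌋ − ⌊(34·37+87)/127⌋ = ⌊1382/127⌋ − ⌊1345/127⌋ = 10 − 10 = 0
n=35: ⌊(36·37+87)/127⌋ − ⌊(35·37+87)/127⌋ = ⌊1419/127⌋ − ⌊1382/127⌋ = 11 − 10 = 1
n=36: ⌊(37·37+87)/127⌋ − ⌊(36·37+87)/127⌋ = ⌊1456/127⌋ − ⌊1419/127⌋ = 11 − 11 = 0
n=37: ⌊(38·37+87)/127⌋ − ⌊(37·37+87)/127⌋ = ⌊1493/127⌋ − ⌊1456/127⌋ = 11 − 11 = 0
n=38: ⌊(39·37+87)/127⌋ − ⌊(38·37+87)/127⌋ = ⌊1530/127⌋ − ⌊1493/127⌋ = 12 − 11 = 1
n=39: ⌊(40·37+87)/127⌋ − ⌊(39·37+87)/127⌋ = ⌊1567/127⌋ − ⌊1530/127⌋ = 12 − 12 = 0
n=40: ⌊(41·37+87)/127⌋ − ⌊(40·37+87)/127⌋ = ⌊1604/127⌋ − ⌊1567/127⌋ = 12 − 12 = 0
n=41: ⌊(42·37+87)/127⌋ − ⌊(41·37+87)/127⌋ = ⌊1641/127⌋ − ⌊1604/127⌋ = 12 − 12 = 0
n=42: ⌊(43·37+87)/127⌋ − ⌊(42·37+87)/127⌋ = ⌊1678/127⌋ − ⌊1641/127⌋ = 13 − 12 = 1
n=43: ⌊(44·37+87)/127⌋ − ⌊(43·37+87)/127⌋ = ⌊1715/127⌋ − ⌊1678/127⌋ = 13 − 13 = 0
n=44: ⌊(45·37+87)/127⌋ − ⌊(44·37+87)/127⌋ = ⌊1752/127⌋ − ⌊1715/127⌋ = 13 − 13 = 0
n=45: ⌊(46·37+87)/127⌋ − ⌊(45·37+87)/127⌋ = ⌊1789/127⌋ − ⌊1752/127⌋ = 14 − 13 = 1
n=46: ⌊(47·37+87)/127⌋ − ⌊(46·37+87)/127⌋ = ⌊1826/127⌋ − ⌊1789/127⌋ = 14 − 14 = 0
n=47: ⌊(48·37+87)/127⌋ − ⌊(47·37+87)/127⌋ = ⌊1863/127⌋ − ⌊1826/127⌋ = 14 − 14 = 0
n=48: ⌊(49·37+87)/127⌋ − ⌊(48·37+87)/127⌋ = ⌊1900/127⌋ − ⌊1863/127⌋ = 14 − 14 = 0
n=49: ⌊(50·37+87)/127⌋ − ⌊(49·37+87)/127⌋ = ⌊1937/127⌋ − ⌊1900/127⌋ = 15 − 14 = 1
n=50: ⌊(51·37+87)/127⌋ − ⌊(50·37+87)/127⌋ = ⌊1974/127⌋ − ⌊1937/127⌋ = 15 − 15 = 0
n=51: ⌊(52·37+87)/127⌋ − ⌊(51·37+87)/127⌋ = ⌊2011/127⌋ − ⌊1974/127⌋ = 15 − 15 = 0
n=52: ⌊(53·37+87)/127⌋ − ⌊(52·37+87)/127⌋ = ⌊2048/127⌋ − ⌊2011/127⌋ = 16 − 15 = 1
n=53: ⌊(54·37+87)/127⌋ − ⌊(53·37+87)/127⌋ = ⌊2085/127⌋ − ⌊2048/127⌋ = 16 − 16 = 0
n=54: ⌊(55·37+87)/127⌋ − ⌊(54·37+87)/127⌋ = ⌊2122/127⌋ − ⌊2085/127⌋ = 16 − 16 = 0
n=55: ⌊(56·37+87)/127⌋ − ⌊(55·37+87)/127⌋ = ⌊2159/127⌋ − ⌊2122/127⌋ = 17 − 16 = 1
n=56: ⌊(57·37+87)/127⌋ − ⌊(56·37+87)/127⌋ = ⌊2196/127⌋ − ⌊2159/127⌋ = 17 − 17 = 0
n=57: ⌊(58·37+87)/127⌋ − ⌊(57·37+87)/127⌋ = ⌊2233/127⌋ − ⌊2196/127⌋ = 17 − 17 = 0
n=58: ⌊(59·37+87)/127⌋ − ⌊(58·37+87)/127⌋ = ⌊2270/127⌋ − ⌊2233/127⌋ = 17 − 17 = 0
n=59: ⌊(60·37+87)/127⌋ − ⌊(59·37+87)/127⌋ = ⌊2307/127⌋ − ⌊2270/127⌋ = 18 − 17 = 1
n=60: ⌊(61·37+87)/127⌋ − ⌊(60·37+87)/127⌋ = ⌊2344/127⌋ − ⌊2307/127⌋ = 18 − 18 = 0
n=61: ⌊(62·37+87)/127⌋ − ⌊(61·37+87)/127⌋ = ⌊2381/127⌋ − ⌊2344/127⌋ = 18 − 18 = 0
n=62: ⌊(63·37+87)/127⌋ − ⌊(62·37+87)/127⌋ = ⌊2418/127⌋ − ⌊2381/127⌋ = 19 − 18 = 1
n=63: ⌊(64·37+87)/127⌋ − ⌊(63·37+87)/127⌋ = ⌊2455/127⌋ − ⌊2418/127⌋ = 19 − 19 = 0
n=64: ⌊(65·37+87)/127⌋ − ⌊(64·37+87)/127⌋ = ⌊2492/127⌋ − ⌊2455/127⌋ = 19 − 19 = 0
n=65: ⌊(66·37+87)/127⌋ − ⌊(65·37+87)/127⌋ = ⌊2529/127⌋ − ⌊2492/127⌋ = 19 − 19 = 0
n=66: ⌊(67·37+87)/127⌋ − ⌊(66·37+87)/127⌋ = ⌊2566/127⌋ − ⌊2529/127⌋ = 20 − 19 = 1
n=67: ⌊(68·37+87)/127⌋ − ⌊(67·37+87)/127⌋ = ⌊2603/127⌋ − ⌊2566/127⌋ = 20 − 20 = 0
n=68: ⌊(69·37+87)/127⌋ − ⌊(68·37+87)/127⌋ = ⌊2640/127⌋ − ⌊2603/127⌋ = 20 − 20 = 0
n=69: ⌊(70·37+87)/127⌋ − ⌊(69·37+87)/127⌋ = ⌊2677/127⌋ − ⌊2640/127⌋ = 21 − 20 = 1
n=70: ⌊(71·37+87)/127⌋ − ⌊(70·37+87)/127⌋ = ⌊2714/127⌋ − ⌊2677/127⌋ = 21 − 21 = 0
n=71: ⌊(72·37+87)/127⌋ − ⌊(71·37+87)/127⌋ = ⌊2751/127⌋ − ⌊2714/127⌋ = 21 − 21 = 0
n=72: ⌊(73·37+87)/127⌋ − ⌊(72·37+87)/127⌋ = ⌊2788/127⌋ − ⌊2751/127⌋ = 21 − 21 = 0
n=73: ⌊(74·37+87)/127⌋ − ⌊(73·37+87)/127⌋ = ⌊2825/127⌋ − ⌊2788/127⌋ = 22 − 21 = 1
n=74: ⌊(75·37+87)/127⌋ − ⌊(74·37+87)/127⌋ = ⌊2862/127⌋ − ⌊2825/127⌋ = 22 − 22 = 0
n=75: ⌊(76·37+87)/127⌋ − ⌊(75·37+87)/127⌋ = ⌊2899/127⌋ − ⌊2862/127⌋ = 22 − 22 = 0
n=76: ⌊(77·37+87)/127⌋ − ⌊(76·37+87)/127⌋ = ⌊2936/127⌋ − ⌊2899/127⌋ = 23 − 22 = 1
n=77: ⌊(78·37+87)/127⌋ − ⌊(77·37+87)/127⌋ = ⌊2973/127⌋ − ⌊2936/127⌋ = 23 − 23 = 0
n=78: ⌊(79·37+87)/127⌋ − ⌊(78·37+87)/127⌋ = ⌊3010/127⌋ − ⌊2973/127⌋ = 23 − 23 = 0
n=79: ⌊(80·37+87)/127⌋ − ⌊(79·37+87)/127⌋ = ⌊3047/127⌋ − ⌊3010/127⌋ = 23 − 23 = 0
n=80: ⌊(81·37+87)/127⌋ − ⌊(80·37+87)/127⌋ = ⌊3084/127⌋ − ⌊3047/127⌋ = 24 − 23 = 1
n=81: ⌊(82·37+87)/127⌋ − ⌊(81·37+87)/127⌋ = ⌊3121/127⌋ − ⌊3084/127⌋ = 24 − 24 = 0


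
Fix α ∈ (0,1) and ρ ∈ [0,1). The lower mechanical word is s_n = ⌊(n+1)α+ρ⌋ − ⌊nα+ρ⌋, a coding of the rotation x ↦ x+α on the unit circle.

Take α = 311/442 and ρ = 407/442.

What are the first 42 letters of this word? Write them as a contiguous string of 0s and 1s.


111011011011101101101110110111011011011101

n=0: ⌊(1·311+407)/442⌋ − ⌊(0·311+407)/442⌋ = ⌊718/442⌋ − ⌊407/442⌋ = 1 − 0 = 1
n=1: ⌊(2·311+407)/442⌋ − ⌊(1·311+407)/442⌋ = ⌊1029/442⌋ − ⌊718/442⌋ = 2 − 1 = 1
n=2: ⌊(3·311+407)/442⌋ − ⌊(2·311+407)/442⌋ = ⌊1340/442⌋ − ⌊1029/442⌋ = 3 − 2 = 1
n=3: ⌊(4·311+407)/442⌋ − ⌊(3·311+407)/442⌋ = ⌊1651/442⌋ − ⌊1340/442⌋ = 3 − 3 = 0
n=4: ⌊(5·311+407)/442⌋ − ⌊(4·311+407)/442⌋ = ⌊1962/442⌋ − ⌊1651/442⌋ = 4 − 3 = 1
n=5: ⌊(6·311+407)/442⌋ − ⌊(5·311+407)/442⌋ = ⌊2273/442⌋ − ⌊1962/442⌋ = 5 − 4 = 1
n=6: ⌊(7·311+407)/442⌋ − ⌊(6·311+407)/442⌋ = ⌊2584/442⌋ − ⌊2273/442⌋ = 5 − 5 = 0
n=7: ⌊(8·311+407)/442⌋ − ⌊(7·311+407)/442⌋ = ⌊2895/442⌋ − ⌊2584/442⌋ = 6 − 5 = 1
n=8: ⌊(9·311+407)/442⌋ − ⌊(8·311+407)/442⌋ = ⌊3206/442⌋ − ⌊2895/442⌋ = 7 − 6 = 1
n=9: ⌊(10·311+407)/442⌋ − ⌊(9·311+407)/442⌋ = ⌊3517/442⌋ − ⌊3206/442⌋ = 7 − 7 = 0
n=10: ⌊(11·311+407)/442⌋ − ⌊(10·311+407)/442⌋ = ⌊3828/442⌋ − ⌊3517/442⌋ = 8 − 7 = 1
n=11: ⌊(12·311+407)/442⌋ − ⌊(11·311+407)/442⌋ = ⌊4139/442⌋ − ⌊3828/442⌋ = 9 − 8 = 1
n=12: ⌊(13·311+407)/442⌋ − ⌊(12·311+407)/442⌋ = ⌊4450/442⌋ − ⌊4139/442⌋ = 10 − 9 = 1
n=13: ⌊(14·311+407)/442⌋ − ⌊(13·311+407)/442⌋ = ⌊4761/442⌋ − ⌊4450/442⌋ = 10 − 10 = 0
n=14: ⌊(15·311+407)/442⌋ − ⌊(14·311+407)/442⌋ = ⌊5072/442⌋ − ⌊4761/442⌋ = 11 − 10 = 1
n=15: ⌊(16·311+407)/442⌋ − ⌊(15·311+407)/442⌋ = ⌊5383/442⌋ − ⌊5072/442⌋ = 12 − 11 = 1
n=16: ⌊(17·311+407)/442⌋ − ⌊(16·311+407)/442⌋ = ⌊5694/442⌋ − ⌊5383/442⌋ = 12 − 12 = 0
n=17: ⌊(18·311+407)/442⌋ − ⌊(17·311+407)/442⌋ = ⌊6005/442⌋ − ⌊5694/442⌋ = 13 − 12 = 1
n=18: ⌊(19·311+407)/442⌋ − ⌊(18·311+407)/442⌋ = ⌊6316/442⌋ − ⌊6005/442⌋ = 14 − 13 = 1
n=19: ⌊(20·311+407)/442⌋ − ⌊(19·311+407)/442⌋ = ⌊6627/442⌋ − ⌊6316/442⌋ = 14 − 14 = 0
n=20: ⌊(21·311+407)/442⌋ − ⌊(20·311+407)/442⌋ = ⌊6938/442⌋ − ⌊6627/442⌋ = 15 − 14 = 1
n=21: ⌊(22·311+407)/442⌋ − ⌊(21·311+407)/442⌋ = ⌊7249/442⌋ − ⌊6938/442⌋ = 16 − 15 = 1
n=22: ⌊(23·311+407)/442⌋ − ⌊(22·311+407)/442⌋ = ⌊7560/442⌋ − ⌊7249/442⌋ = 17 − 16 = 1
n=23: ⌊(24·311+407)/442⌋ − ⌊(23·311+407)/442⌋ = ⌊7871/442⌋ − ⌊7560/442⌋ = 17 − 17 = 0
n=24: ⌊(25·311+407)/442⌋ − ⌊(24·311+407)/442⌋ = ⌊8182/442⌋ − ⌊7871/442⌋ = 18 − 17 = 1
n=25: ⌊(26·311+407)/442⌋ − ⌊(25·311+407)/442⌋ = ⌊8493/442⌋ − ⌊8182/442⌋ = 19 − 18 = 1
n=26: ⌊(27·311+407)/442⌋ − ⌊(26·311+407)/442⌋ = ⌊8804/442⌋ − ⌊8493/442⌋ = 19 − 19 = 0
n=27: ⌊(28·311+407)/442⌋ − ⌊(27·311+407)/442⌋ = ⌊9115/442⌋ − ⌊8804/442⌋ = 20 − 19 = 1
n=28: ⌊(29·311+407)/442⌋ − ⌊(28·311+407)/442⌋ = ⌊9426/442⌋ − ⌊9115/442⌋ = 21 − 20 = 1
n=29: ⌊(30·311+407)/442⌋ − ⌊(29·311+407)/442⌋ = ⌊9737/442⌋ − ⌊9426/442⌋ = 22 − 21 = 1
n=30: ⌊(31·311+407)/442⌋ − ⌊(30·311+407)/442⌋ = ⌊10048/442⌋ − ⌊9737/442⌋ = 22 − 22 = 0
n=31: ⌊(32·311+407)/442⌋ − ⌊(31·311+407)/442⌋ = ⌊10359/442⌋ − ⌊10048/442⌋ = 23 − 22 = 1
n=32: ⌊(33·311+407)/442⌋ − ⌊(32·311+407)/442⌋ = ⌊10670/442⌋ − ⌊10359/442⌋ = 24 − 23 = 1
n=33: ⌊(34·311+407)/442⌋ − ⌊(33·311+407)/442⌋ = ⌊10981/442⌋ − ⌊10670/442⌋ = 24 − 24 = 0
n=34: ⌊(35·311+407)/442⌋ − ⌊(34·311+407)/442⌋ = ⌊11292/442⌋ − ⌊10981/442⌋ = 25 − 24 = 1
n=35: ⌊(36·311+407)/442⌋ − ⌊(35·311+407)/442⌋ = ⌊11603/442⌋ − ⌊11292/442⌋ = 26 − 25 = 1
n=36: ⌊(37·311+407)/442⌋ − ⌊(36·311+407)/442⌋ = ⌊11914/442⌋ − ⌊11603/442⌋ = 26 − 26 = 0
n=37: ⌊(38·311+407)/442⌋ − ⌊(37·311+407)/442⌋ = ⌊12225/442⌋ − ⌊11914/442⌋ = 27 − 26 = 1
n=38: ⌊(39·311+407)/442⌋ − ⌊(38·311+407)/442⌋ = ⌊12536/442⌋ − ⌊12225/442⌋ = 28 − 27 = 1
n=39: ⌊(40·311+407)/442⌋ − ⌊(39·311+407)/442⌋ = ⌊12847/442⌋ − ⌊12536/442⌋ = 29 − 28 = 1
n=40: ⌊(41·311+407)/442⌋ − ⌊(40·311+407)/442⌋ = ⌊13158/442⌋ − ⌊12847/442⌋ = 29 − 29 = 0
n=41: ⌊(42·311+407)/442⌋ − ⌊(41·311+407)/442⌋ = ⌊13469/442⌋ − ⌊13158/442⌋ = 30 − 29 = 1
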